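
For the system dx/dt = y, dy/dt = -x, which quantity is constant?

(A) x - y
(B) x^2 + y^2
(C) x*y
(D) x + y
B

A first integral I satisfies dI/dt = 0 along every solution. Differentiate each option and use the equation of motion:
(A) d/dt[x - y] = y - (-x) = x + y, not identically 0
(B) d/dt[x^2 + y^2] = 2x*dx/dt + 2y*dy/dt = 2x*y + 2y*(-x) = 0
(C) d/dt[x*y] = (dx/dt)y + x(dy/dt) = y^2 - x^2, not identically 0
(D) d/dt[x + y] = y + (-x) = y - x, not identically 0

Only (B) has zero time-derivative. So x^2 + y^2 (the squared radius; trajectories are circles) is the conserved quantity.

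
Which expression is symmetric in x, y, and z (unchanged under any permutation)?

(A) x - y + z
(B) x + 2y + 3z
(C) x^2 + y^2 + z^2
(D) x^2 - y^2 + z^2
C

A symmetric expression is unchanged when the variables are permuted; here the transformation to test is the swap (x, y) -> (y, x).
A symmetric expression must survive every permutation; the single swap x <-> y already eliminates the distractors, and the keyed expression is also unchanged by x <-> z and y <-> z (each variable enters it in exactly the same way).
Substitute the transformed coordinates into each option and compare with the original:
(A) x - y + z  ->  (y) - (x) + z = -x + y + z   [differs from x - y + z: not invariant]
(B) x + 2y + 3z  ->  (y) + 2(x) + 3z = 2x + y + 3z   [differs from x + 2y + 3z: not invariant]
(C) x^2 + y^2 + z^2  ->  (y)^2 + (x)^2 + z^2 = x^2 + y^2 + z^2   [equals x^2 + y^2 + z^2: invariant]
(D) x^2 - y^2 + z^2  ->  (y)^2 - (x)^2 + z^2 = -x^2 + y^2 + z^2   [differs from x^2 - y^2 + z^2: not invariant]

Only option (C), x^2 + y^2 + z^2, is unchanged by the transformation.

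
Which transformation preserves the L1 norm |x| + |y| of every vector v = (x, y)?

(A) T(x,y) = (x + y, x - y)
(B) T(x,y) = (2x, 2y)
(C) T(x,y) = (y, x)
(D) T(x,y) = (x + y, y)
C

A transformation preserves a norm if ||T(v)|| = ||v|| for every v; a single vector where the norm changes rules an option out.

(A) T(x,y) = (x + y, x - y): v = (1, 0) has norm |1| + |0| = 1, but T(v) = (1, 1) has norm 2 -- not preserved.
(B) T(x,y) = (2x, 2y): v = (1, 0) has norm |1| + |0| = 1, but T(v) = (2, 0) has norm 2 -- not preserved.
(C) T(x,y) = (y, x): preserves the norm -- it only permutes the coordinates and/or flips signs, which leaves |x| + |y| unchanged.
(D) T(x,y) = (x + y, y): v = (0, 1) has norm |0| + |1| = 1, but T(v) = (1, 1) has norm 2 -- not preserved.

Therefore the answer is (C).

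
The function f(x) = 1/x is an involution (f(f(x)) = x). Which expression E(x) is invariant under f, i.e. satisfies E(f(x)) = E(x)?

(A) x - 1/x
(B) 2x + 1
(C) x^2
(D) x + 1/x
D

Replace x by f(x) = 1/x in each option and simplify. As a quick numerical cross-check, also compare E(5) with E(f(5)) = E(1/5).

(A) x - 1/x  ->  (1/x) - 1/(1/x) = -x + 1/x; check: E(5) = 24/5 but E(1/5) = -24/5.   [not invariant]
(B) 2x + 1  ->  2(1/x) + 1 = (x + 2)/x; check: E(5) = 11 but E(1/5) = 7/5.   [not invariant]
(C) x^2  ->  (1/x)^2 = x^(-2); check: E(5) = 25 but E(1/5) = 1/25.   [not invariant]
(D) x + 1/x  ->  (1/x) + 1/(1/x), which simplifies back to x + 1/x; check: E(5) = 26/5, E(1/5) = 26/5.   [invariant]

Only (D) is unchanged. E is symmetric under swapping x with f(x) = 1/x, which is exactly what an involution does.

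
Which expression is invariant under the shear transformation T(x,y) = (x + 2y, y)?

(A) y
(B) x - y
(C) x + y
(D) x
A

Under the shear T(x,y) = (x + 2y, y):
Substitute the transformed coordinates into each option and compare with the original:
(A) y  ->  (y) = y   [equals y: invariant]
(B) x - y  ->  (x + 2y) - (y) = x + y   [differs from x - y: not invariant]
(C) x + y  ->  (x + 2y) + (y) = x + 3y   [differs from x + y: not invariant]
(D) x  ->  (x + 2y) = x + 2y   [differs from x: not invariant]

Only option (A), y, is unchanged by the transformation.
A horizontal shear moves points parallel to the x-axis, so the y-coordinate (and any function of y alone) is unchanged.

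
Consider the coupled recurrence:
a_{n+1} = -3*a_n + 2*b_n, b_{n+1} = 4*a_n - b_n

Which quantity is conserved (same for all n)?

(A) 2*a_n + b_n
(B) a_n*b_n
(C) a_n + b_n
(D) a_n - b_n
C

Replace a_n by a_{n+1} = -3*a_n + 2*b_n and b_n by b_{n+1} = 4*a_n - b_n in each option and simplify:
(A) 2*a_n + b_n  ->  2*(-3*a_n + 2*b_n) + (4*a_n - b_n) = -2*a_n + 3*b_n   [not conserved]
(B) a_n*b_n  ->  (-3*a_n + 2*b_n)*(4*a_n - b_n) = -12*a_n^2 + 11*a_n*b_n - 2*b_n^2   [not conserved]
(C) a_n + b_n  ->  (-3*a_n + 2*b_n) + (4*a_n - b_n) = a_n + b_n   [conserved]
(D) a_n - b_n  ->  (-3*a_n + 2*b_n) - (4*a_n - b_n) = -7*a_n + 3*b_n   [not conserved]

Only (C) a_n + b_n returns to itself after one step, so it is the conserved quantity.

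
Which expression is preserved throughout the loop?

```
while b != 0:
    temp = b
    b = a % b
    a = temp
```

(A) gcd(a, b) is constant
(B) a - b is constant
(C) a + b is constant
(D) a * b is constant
A

A loop invariant must hold before the first iteration and be re-established by every execution of the body.

(A) gcd(a, b) is constant: One iteration replaces (a, b) by (b, a mod b). Since a mod b = a - q*b for an integer q, any common divisor of a and b divides b and a mod b, and conversely; hence gcd(b, a mod b) = gcd(a, b). For instance (14, 5) -> (5, 4) keeps gcd = 1. At exit b = 0 and a = gcd of the original inputs.

The other options fail:
(B) a - b is constant: e.g. (a, b) = (14, 5) -> (5, 4): the difference goes from 9 to 1.
(C) a + b is constant: e.g. (a, b) = (14, 5) -> (5, 4): the sum goes from 19 to 9.
(D) a * b is constant: e.g. (a, b) = (14, 5) -> (5, 4): the product goes from 70 to 20.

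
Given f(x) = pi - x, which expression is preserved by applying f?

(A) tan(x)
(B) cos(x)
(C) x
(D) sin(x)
D

For f(x) = pi - x:
sin(pi - x) = sin(x), so sine is invariant under this transformation.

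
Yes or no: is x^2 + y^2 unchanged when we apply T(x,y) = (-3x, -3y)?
No

Substitute T(x,y) = (-3x, -3y) into the expression and compare with the original.

Original: x^2 + y^2
After applying T: (-3x)^2 + (-3y)^2 = 9x^2 + 9y^2

This differs from the original x^2 + y^2 (difference: 8x^2 + 8y^2), so the expression is NOT invariant.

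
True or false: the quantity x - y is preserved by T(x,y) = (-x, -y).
False

Substitute T(x,y) = (-x, -y) into the expression and compare with the original.

Original: x - y
After applying T: (-x) - (-y) = -x + y

This differs from the original x - y (difference: -2x + 2y), so the expression is NOT invariant.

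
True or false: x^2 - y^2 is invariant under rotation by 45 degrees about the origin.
False

Applying rotation by 45 degrees: x' = x*cos(45 degrees) - y*sin(45 degrees) = sqrt(2)x/2 - sqrt(2)y/2, y' = x*sin(45 degrees) + y*cos(45 degrees) = sqrt(2)x/2 + sqrt(2)y/2

Substituting into x^2 - y^2:
(sqrt(2)x/2 - sqrt(2)y/2)^2 - (sqrt(2)x/2 + sqrt(2)y/2)^2
= -2xy

This differs from the original expression x^2 - y^2, so it is NOT invariant.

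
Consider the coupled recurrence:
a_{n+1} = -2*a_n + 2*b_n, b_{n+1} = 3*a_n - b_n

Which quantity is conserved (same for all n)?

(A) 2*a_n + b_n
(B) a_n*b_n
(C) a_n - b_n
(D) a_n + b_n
D

Replace a_n by a_{n+1} = -2*a_n + 2*b_n and b_n by b_{n+1} = 3*a_n - b_n in each option and simplify:
(A) 2*a_n + b_n  ->  2*(-2*a_n + 2*b_n) + (3*a_n - b_n) = -a_n + 3*b_n   [not conserved]
(B) a_n*b_n  ->  (-2*a_n + 2*b_n)*(3*a_n - b_n) = -6*a_n^2 + 8*a_n*b_n - 2*b_n^2   [not conserved]
(C) a_n - b_n  ->  (-2*a_n + 2*b_n) - (3*a_n - b_n) = -5*a_n + 3*b_n   [not conserved]
(D) a_n + b_n  ->  (-2*a_n + 2*b_n) + (3*a_n - b_n) = a_n + b_n   [conserved]

Only (D) a_n + b_n returns to itself after one step, so it is the conserved quantity.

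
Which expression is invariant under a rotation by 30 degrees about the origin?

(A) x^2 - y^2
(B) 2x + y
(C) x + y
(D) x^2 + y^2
D

A rotation by 30 degrees sends (x, y) to (sqrt(3)x/2 - y/2, x/2 + sqrt(3)y/2).
Substitute the transformed coordinates into each option and compare with the original:
(A) x^2 - y^2  ->  (sqrt(3)x/2 - y/2)^2 - (x/2 + sqrt(3)y/2)^2 = x^2/2 - sqrt(3)xy - y^2/2   [differs from x^2 - y^2: not invariant]
(B) 2x + y  ->  2(sqrt(3)x/2 - y/2) + (x/2 + sqrt(3)y/2) = x/2 + sqrt(3)x - y + sqrt(3)y/2   [differs from 2x + y: not invariant]
(C) x + y  ->  (sqrt(3)x/2 - y/2) + (x/2 + sqrt(3)y/2) = x/2 + sqrt(3)x/2 - y/2 + sqrt(3)y/2   [differs from x + y: not invariant]
(D) x^2 + y^2  ->  (sqrt(3)x/2 - y/2)^2 + (x/2 + sqrt(3)y/2)^2 = x^2 + y^2   [equals x^2 + y^2: invariant]

Only option (D), x^2 + y^2, is unchanged by the transformation.
Geometrically, x^2 + y^2 is the squared distance from the origin, which every rotation about the origin preserves.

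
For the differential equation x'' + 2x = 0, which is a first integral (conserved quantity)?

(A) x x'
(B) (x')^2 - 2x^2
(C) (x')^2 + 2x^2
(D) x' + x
C

A first integral I satisfies dI/dt = 0 along every solution. Differentiate each option and use the equation of motion:
(A) d/dt[x x'] = (x')^2 + x x'' = (x')^2 - 2x^2, not identically 0
(B) d/dt[(x')^2 - 2x^2] = 2x'x'' - 4x x' = -8x x', not identically 0
(C) d/dt[(x')^2 + 2x^2] = 2x'x'' + 4x x' = 2x'(-2x) + 4x x' = 0
(D) d/dt[x' + x] = x'' + x' = -2x + x', not identically 0

Only (C) has zero time-derivative. So the energy-like quantity (x')^2 + 2x^2 is the first integral.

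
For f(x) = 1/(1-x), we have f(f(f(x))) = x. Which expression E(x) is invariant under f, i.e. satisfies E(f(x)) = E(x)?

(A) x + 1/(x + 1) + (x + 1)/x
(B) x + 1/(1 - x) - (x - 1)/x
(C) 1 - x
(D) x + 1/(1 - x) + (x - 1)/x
D

Replace x by f(x) = 1/(1 - x) in each option and simplify. As a quick numerical cross-check, also compare E(5) with E(f(5)) = E(-1/4).

(A) x + 1/(x + 1) + (x + 1)/x  ->  (1/(1 - x)) + 1/((1/(1 - x)) + 1) + ((1/(1 - x)) + 1)/(1/(1 - x)) = (-x^3 + 6x^2 - 11x + 7)/(x^2 - 3x + 2); check: E(5) = 191/30 but E(-1/4) = -23/12.   [not invariant]
(B) x + 1/(1 - x) - (x - 1)/x  ->  (1/(1 - x)) + 1/(1 - (1/(1 - x))) - ((1/(1 - x)) - 1)/(1/(1 - x)) = (x^2(1 - x) - x + (x - 1)^2)/(x(x - 1)); check: E(5) = 79/20 but E(-1/4) = -89/20.   [not invariant]
(C) 1 - x  ->  1 - (1/(1 - x)) = x/(x - 1); check: E(5) = -4 but E(-1/4) = 5/4.   [not invariant]
(D) x + 1/(1 - x) + (x - 1)/x  ->  (1/(1 - x)) + 1/(1 - (1/(1 - x))) + ((1/(1 - x)) - 1)/(1/(1 - x)), which simplifies back to x + 1/(1 - x) + (x - 1)/x; check: E(5) = 111/20, E(-1/4) = 111/20.   [invariant]

Only (D) is unchanged. Indeed f(f(x)) = 1/(1 - 1/(1-x)) = (1-x)/(-x) = (x-1)/x, so E(x) = x + f(x) + f(f(x)) is the sum over the whole 3-cycle; applying f just permutes the three terms cyclically (x -> f(x) -> f(f(x)) -> x), leaving the sum unchanged.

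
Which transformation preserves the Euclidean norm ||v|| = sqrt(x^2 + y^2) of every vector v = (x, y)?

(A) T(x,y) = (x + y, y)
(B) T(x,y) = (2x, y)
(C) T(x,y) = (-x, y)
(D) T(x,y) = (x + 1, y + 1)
C

A transformation preserves a norm if ||T(v)|| = ||v|| for every v; a single vector where the norm changes rules an option out.

(A) T(x,y) = (x + y, y): v = (0, 1) has norm sqrt((0)^2 + (1)^2) = 1, but T(v) = (1, 1) has norm sqrt(2) -- not preserved.
(B) T(x,y) = (2x, y): v = (1, 0) has norm sqrt((1)^2 + (0)^2) = 1, but T(v) = (2, 0) has norm 2 -- not preserved.
(C) T(x,y) = (-x, y): preserves the norm -- it is an orthogonal map (a rotation/reflection), and (-x)^2 + (y)^2 simplifies to x^2 + y^2.
(D) T(x,y) = (x + 1, y + 1): v = (1, 0) has norm sqrt((1)^2 + (0)^2) = 1, but T(v) = (2, 1) has norm sqrt(5) -- not preserved.

Therefore the answer is (C).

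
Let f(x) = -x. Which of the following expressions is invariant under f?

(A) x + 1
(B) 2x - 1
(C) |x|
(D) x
C

For f(x) = -x:
Applying f replaces x by -x. Since |-x| = |x|, the absolute value is unchanged by f, whereas x -> -x, 2x - 1 -> -2x - 1 and x + 1 -> -x + 1 all change.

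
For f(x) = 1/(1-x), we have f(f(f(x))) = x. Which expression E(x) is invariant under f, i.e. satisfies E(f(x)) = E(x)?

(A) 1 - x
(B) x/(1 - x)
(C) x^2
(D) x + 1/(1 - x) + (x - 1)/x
D

Replace x by f(x) = 1/(1 - x) in each option and simplify. As a quick numerical cross-check, also compare E(3) with E(f(3)) = E(-1/2).

(A) 1 - x  ->  1 - (1/(1 - x)) = x/(x - 1); check: E(3) = -2 but E(-1/2) = 3/2.   [not invariant]
(B) x/(1 - x)  ->  (1/(1 - x))/(1 - (1/(1 - x))) = -1/x; check: E(3) = -3/2 but E(-1/2) = -1/3.   [not invariant]
(C) x^2  ->  (1/(1 - x))^2 = (x - 1)^(-2); check: E(3) = 9 but E(-1/2) = 1/4.   [not invariant]
(D) x + 1/(1 - x) + (x - 1)/x  ->  (1/(1 - x)) + 1/(1 - (1/(1 - x))) + ((1/(1 - x)) - 1)/(1/(1 - x)), which simplifies back to x + 1/(1 - x) + (x - 1)/x; check: E(3) = 19/6, E(-1/2) = 19/6.   [invariant]

Only (D) is unchanged. Indeed f(f(x)) = 1/(1 - 1/(1-x)) = (1-x)/(-x) = (x-1)/x, so E(x) = x + f(x) + f(f(x)) is the sum over the whole 3-cycle; applying f just permutes the three terms cyclically (x -> f(x) -> f(f(x)) -> x), leaving the sum unchanged.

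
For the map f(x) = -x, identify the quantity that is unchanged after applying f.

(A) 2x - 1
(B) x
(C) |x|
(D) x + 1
C

For f(x) = -x:
Applying f replaces x by -x. Since |-x| = |x|, the absolute value is unchanged by f, whereas x -> -x, 2x - 1 -> -2x - 1 and x + 1 -> -x + 1 all change.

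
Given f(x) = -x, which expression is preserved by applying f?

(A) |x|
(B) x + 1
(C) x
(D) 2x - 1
A

For f(x) = -x:
Applying f replaces x by -x. Since |-x| = |x|, the absolute value is unchanged by f, whereas x -> -x, 2x - 1 -> -2x - 1 and x + 1 -> -x + 1 all change.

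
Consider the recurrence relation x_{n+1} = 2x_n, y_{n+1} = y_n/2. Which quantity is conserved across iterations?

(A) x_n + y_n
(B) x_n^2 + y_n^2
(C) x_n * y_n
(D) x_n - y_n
C

For the recurrence x_{n+1} = 2x_n, y_{n+1} = y_n/2:

x_{n+1} * y_{n+1} = (2x_n) * (y_n/2) = x_n * y_n
The product is conserved.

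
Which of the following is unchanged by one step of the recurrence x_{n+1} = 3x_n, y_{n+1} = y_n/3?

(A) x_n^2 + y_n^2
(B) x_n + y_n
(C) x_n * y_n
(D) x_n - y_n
C

For the recurrence x_{n+1} = 3x_n, y_{n+1} = y_n/3:

x_{n+1} * y_{n+1} = (3x_n) * (y_n/3) = x_n * y_n
The product is conserved.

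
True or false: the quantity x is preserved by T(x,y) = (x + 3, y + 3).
False

Substitute T(x,y) = (x + 3, y + 3) into the expression and compare with the original.

Original: x
After applying T: (x + 3) = x + 3

This differs from the original x (difference: 3), so the expression is NOT invariant.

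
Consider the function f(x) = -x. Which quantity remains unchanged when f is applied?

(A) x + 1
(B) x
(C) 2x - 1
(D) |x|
D

For f(x) = -x:
Applying f replaces x by -x. Since |-x| = |x|, the absolute value is unchanged by f, whereas x -> -x, 2x - 1 -> -2x - 1 and x + 1 -> -x + 1 all change.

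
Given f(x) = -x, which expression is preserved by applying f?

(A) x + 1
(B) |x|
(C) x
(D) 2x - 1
B

For f(x) = -x:
Applying f replaces x by -x. Since |-x| = |x|, the absolute value is unchanged by f, whereas x -> -x, 2x - 1 -> -2x - 1 and x + 1 -> -x + 1 all change.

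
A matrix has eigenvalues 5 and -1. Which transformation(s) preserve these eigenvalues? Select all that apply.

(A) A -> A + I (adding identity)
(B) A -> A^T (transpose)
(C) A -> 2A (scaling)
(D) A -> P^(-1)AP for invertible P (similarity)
B and D

Eigenvalues are preserved by:
1. Similarity transformations: A -> P^(-1)AP (same characteristic polynomial)
2. Transpose: A^T has the same eigenvalues as A

Eigenvalues are NOT preserved by:
- Adding identity: eigenvalues become 5+1, -1+1
- Scaling: eigenvalues become 10, -2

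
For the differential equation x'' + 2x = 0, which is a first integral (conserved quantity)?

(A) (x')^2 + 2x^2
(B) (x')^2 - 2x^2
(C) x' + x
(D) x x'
A

A first integral I satisfies dI/dt = 0 along every solution. Differentiate each option and use the equation of motion:
(A) d/dt[(x')^2 + 2x^2] = 2x'x'' + 4x x' = 2x'(-2x) + 4x x' = 0
(B) d/dt[(x')^2 - 2x^2] = 2x'x'' - 4x x' = -8x x', not identically 0
(C) d/dt[x' + x] = x'' + x' = -2x + x', not identically 0
(D) d/dt[x x'] = (x')^2 + x x'' = (x')^2 - 2x^2, not identically 0

Only (A) has zero time-derivative. So the energy-like quantity (x')^2 + 2x^2 is the first integral.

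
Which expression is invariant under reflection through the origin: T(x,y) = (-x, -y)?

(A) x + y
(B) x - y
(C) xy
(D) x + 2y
C

The map is reflection through the origin: T(x,y) = (-x, -y).
Substitute the transformed coordinates into each option and compare with the original:
(A) x + y  ->  (-x) + (-y) = -x - y   [differs from x + y: not invariant]
(B) x - y  ->  (-x) - (-y) = -x + y   [differs from x - y: not invariant]
(C) xy  ->  (-x)(-y) = xy   [equals xy: invariant]
(D) x + 2y  ->  (-x) + 2(-y) = -x - 2y   [differs from x + 2y: not invariant]

Only option (C), xy, is unchanged by the transformation.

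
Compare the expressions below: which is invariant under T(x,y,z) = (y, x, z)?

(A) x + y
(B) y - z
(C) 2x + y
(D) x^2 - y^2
A

Apply T(x,y,z) = (y, x, z) to each option, i.e. replace (x, y, z) by the transformed coordinates.
Substitute the transformed coordinates into each option and compare with the original:
(A) x + y  ->  (y) + (x) = x + y   [equals x + y: invariant]
(B) y - z  ->  (x) - (z) = x - z   [differs from y - z: not invariant]
(C) 2x + y  ->  2(y) + (x) = x + 2y   [differs from 2x + y: not invariant]
(D) x^2 - y^2  ->  (y)^2 - (x)^2 = -x^2 + y^2   [differs from x^2 - y^2: not invariant]

Only option (A), x + y, is unchanged by the transformation.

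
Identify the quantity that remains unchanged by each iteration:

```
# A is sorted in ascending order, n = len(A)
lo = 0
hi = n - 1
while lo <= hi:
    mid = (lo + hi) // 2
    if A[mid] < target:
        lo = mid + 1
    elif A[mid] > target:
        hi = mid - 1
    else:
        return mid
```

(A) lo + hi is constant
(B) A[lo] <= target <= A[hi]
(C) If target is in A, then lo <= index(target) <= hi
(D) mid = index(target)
C

A loop invariant must hold before the first iteration and be re-established by every execution of the body.

(C) If target is in A, then lo <= index(target) <= hi: Before the loop [lo, hi] = [0, n-1] covers every index. When A[mid] < target, sortedness puts target strictly to the right of mid, so setting lo = mid + 1 keeps index(target) in [lo, hi]; symmetrically for hi = mid - 1. Hence 'if target is in A then lo <= index(target) <= hi' holds after every iteration, and when lo > hi it proves target is absent.

The other options fail:
(A) lo + hi is constant: each iteration moves exactly one of lo, hi, so lo + hi changes (e.g. 0 + (n-1) becomes (mid+1) + (n-1)).
(B) A[lo] <= target <= A[hi]: fails when target is not in A (e.g. target < A[0] already violates it before the loop), so it is not maintained in general.
(D) mid = index(target): mid is just the current probe; it equals index(target) only on the iteration that returns.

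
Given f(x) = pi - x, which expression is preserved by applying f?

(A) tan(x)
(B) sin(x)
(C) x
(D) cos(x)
B

For f(x) = pi - x:
sin(pi - x) = sin(x), so sine is invariant under this transformation.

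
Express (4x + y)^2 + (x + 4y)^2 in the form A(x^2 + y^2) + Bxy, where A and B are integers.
17(x^2 + y^2) + 16xy

Expanding: (4x + y)^2 = 16x^2 + 8xy + y^2
(x + 4y)^2 = x^2 + 8xy + 16y^2
Sum = (16+1)(x^2+y^2) + 16xy = 17(x^2 + y^2) + 16xy
This is symmetric in x and y.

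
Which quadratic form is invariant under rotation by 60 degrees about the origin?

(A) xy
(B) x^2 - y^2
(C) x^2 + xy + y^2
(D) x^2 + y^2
D

Rotation by 60 degrees sends (x, y) to (x/2 - sqrt(3)y/2, sqrt(3)x/2 + y/2).
Substitute the transformed coordinates into each option and compare with the original:
(A) xy  ->  (x/2 - sqrt(3)y/2)(sqrt(3)x/2 + y/2) = sqrt(3)x^2/4 - xy/2 - sqrt(3)y^2/4   [differs from xy: not invariant]
(B) x^2 - y^2  ->  (x/2 - sqrt(3)y/2)^2 - (sqrt(3)x/2 + y/2)^2 = -x^2/2 - sqrt(3)xy + y^2/2   [differs from x^2 - y^2: not invariant]
(C) x^2 + xy + y^2  ->  (x/2 - sqrt(3)y/2)^2 + (x/2 - sqrt(3)y/2)(sqrt(3)x/2 + y/2) + (sqrt(3)x/2 + y/2)^2 = sqrt(3)x^2/4 + x^2 - xy/2 - sqrt(3)y^2/4 + y^2   [differs from x^2 + xy + y^2: not invariant]
(D) x^2 + y^2  ->  (x/2 - sqrt(3)y/2)^2 + (sqrt(3)x/2 + y/2)^2 = x^2 + y^2   [equals x^2 + y^2: invariant]

Only option (D), x^2 + y^2, is unchanged by the transformation.
x^2 + y^2 is the squared distance from the origin, which rotations preserve.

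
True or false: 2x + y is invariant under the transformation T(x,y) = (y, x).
False

Substitute T(x,y) = (y, x) into the expression and compare with the original.

Original: 2x + y
After applying T: 2(y) + (x) = x + 2y

This differs from the original 2x + y (difference: -x + y), so the expression is NOT invariant.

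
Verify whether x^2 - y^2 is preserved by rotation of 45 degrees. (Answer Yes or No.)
No

Applying rotation by 45 degrees: x' = x*cos(45 degrees) - y*sin(45 degrees) = sqrt(2)x/2 - sqrt(2)y/2, y' = x*sin(45 degrees) + y*cos(45 degrees) = sqrt(2)x/2 + sqrt(2)y/2

Substituting into x^2 - y^2:
(sqrt(2)x/2 - sqrt(2)y/2)^2 - (sqrt(2)x/2 + sqrt(2)y/2)^2
= -2xy

This differs from the original expression x^2 - y^2, so it is NOT invariant.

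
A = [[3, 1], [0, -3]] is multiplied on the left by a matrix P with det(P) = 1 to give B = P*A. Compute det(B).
-9

By the multiplicative property of determinants, det(B) = det(P*A) = det(P) * det(A) = det(A),
so the determinant is invariant under multiplication by any determinant-1 matrix; we just need det(A).

det(A) = (3)(-3) - (1)(0) = -9 - 0 = -9

Therefore det(B) = 1 * (-9) = -9.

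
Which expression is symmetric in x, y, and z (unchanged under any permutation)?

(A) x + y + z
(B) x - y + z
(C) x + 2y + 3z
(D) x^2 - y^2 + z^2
A

A symmetric expression is unchanged when the variables are permuted; here the transformation to test is the swap (x, y) -> (y, x).
A symmetric expression must survive every permutation; the single swap x <-> y already eliminates the distractors, and the keyed expression is also unchanged by x <-> z and y <-> z (each variable enters it in exactly the same way).
Substitute the transformed coordinates into each option and compare with the original:
(A) x + y + z  ->  (y) + (x) + z = x + y + z   [equals x + y + z: invariant]
(B) x - y + z  ->  (y) - (x) + z = -x + y + z   [differs from x - y + z: not invariant]
(C) x + 2y + 3z  ->  (y) + 2(x) + 3z = 2x + y + 3z   [differs from x + 2y + 3z: not invariant]
(D) x^2 - y^2 + z^2  ->  (y)^2 - (x)^2 + z^2 = -x^2 + y^2 + z^2   [differs from x^2 - y^2 + z^2: not invariant]

Only option (A), x + y + z, is unchanged by the transformation.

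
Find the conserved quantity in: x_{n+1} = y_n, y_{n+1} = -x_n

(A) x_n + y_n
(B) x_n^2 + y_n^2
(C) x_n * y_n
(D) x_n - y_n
B

For the recurrence x_{n+1} = y_n, y_{n+1} = -x_n:

x_{n+1}^2 + y_{n+1}^2 = y_n^2 + (-x_n)^2 = x_n^2 + y_n^2
The sum of squares is conserved (like energy in a harmonic oscillator).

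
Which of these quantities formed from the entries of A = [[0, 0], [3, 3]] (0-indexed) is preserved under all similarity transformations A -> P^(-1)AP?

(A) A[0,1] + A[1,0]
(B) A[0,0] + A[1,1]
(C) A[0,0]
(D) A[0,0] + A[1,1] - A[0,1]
B

A[0,0] + A[1,1] is the trace of A. By the cyclic property of the trace, tr(P^(-1)AP) = tr(APP^(-1)) = tr(A), so it is the same for every matrix similar to A.

The other combinations are not similarity invariants. For example, take P = [[1, 1], [0, 1]] (det P = 1), so P^(-1) = [[1, -1], [0, 1]] and
B = P^(-1)AP = [[-3, -6], [3, 6]].
Evaluating each option on A and on B:
(A) A[0,1] + A[1,0]: 3 for A, -3 for B -> changes
(B) A[0,0] + A[1,1]: 3 for A, 3 for B -> unchanged
(C) A[0,0]: 0 for A, -3 for B -> changes
(D) A[0,0] + A[1,1] - A[0,1]: 3 for A, 9 for B -> changes

Only (B) A[0,0] + A[1,1] = 3 survives (and it does so for every P, not just this one), so it is the invariant.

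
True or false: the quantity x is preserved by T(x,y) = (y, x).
False

Substitute T(x,y) = (y, x) into the expression and compare with the original.

Original: x
After applying T: (y) = y

This differs from the original x (difference: -x + y), so the expression is NOT invariant.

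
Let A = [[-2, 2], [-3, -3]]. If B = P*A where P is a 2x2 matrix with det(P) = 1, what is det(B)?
12

By the multiplicative property of determinants, det(B) = det(P*A) = det(P) * det(A) = det(A),
so the determinant is invariant under multiplication by any determinant-1 matrix; we just need det(A).

det(A) = (-2)(-3) - (2)(-3) = 6 - (-6) = 12

Therefore det(B) = 1 * 12 = 12.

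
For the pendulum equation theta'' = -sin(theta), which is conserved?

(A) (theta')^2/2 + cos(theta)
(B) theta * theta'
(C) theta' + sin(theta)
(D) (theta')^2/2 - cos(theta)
D

A first integral I satisfies dI/dt = 0 along every solution. Differentiate each option and use the equation of motion:
(A) d/dt[(theta')^2/2 + cos(theta)] = theta' theta'' - sin(theta) theta' = -2 theta' sin(theta), not identically 0
(B) d/dt[theta * theta'] = (theta')^2 + theta theta'' = (theta')^2 - theta sin(theta), not identically 0
(C) d/dt[theta' + sin(theta)] = theta'' + cos(theta) theta' = -sin(theta) + theta' cos(theta), not identically 0
(D) d/dt[(theta')^2/2 - cos(theta)] = theta' theta'' + sin(theta) theta' = theta'(-sin(theta)) + theta' sin(theta) = 0

Only (D) has zero time-derivative. This is the total energy: kinetic (theta')^2/2 plus potential -cos(theta).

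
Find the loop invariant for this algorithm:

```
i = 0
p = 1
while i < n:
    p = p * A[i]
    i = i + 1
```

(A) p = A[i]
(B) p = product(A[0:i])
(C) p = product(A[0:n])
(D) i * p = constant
B

A loop invariant must hold before the first iteration and be re-established by every execution of the body.

(B) p = product(A[0:i]): Initially i = 0 and p = 1 = product of the empty slice A[0:0]. If p = product(A[0:i]) holds at the top of an iteration, the body sets p to product(A[0:i]) * A[i] = product(A[0:i+1]) and then i to i+1, so the property is restored. At exit i = n, giving p = product(A[0:n]).

The other options fail:
(A) p = A[i]: after the first iteration p = A[0] but i = 1; in general p is a product of several elements, not a single one.
(C) p = product(A[0:n]): false before the loop (p = 1, not the full product) -- it only becomes true at exit.
(D) i * p = constant: initially i * p = 0, but after one iteration it is 1 * A[0], which is nonzero in general.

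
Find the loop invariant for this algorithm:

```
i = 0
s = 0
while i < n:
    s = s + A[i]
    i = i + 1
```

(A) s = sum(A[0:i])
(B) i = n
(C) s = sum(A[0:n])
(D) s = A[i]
A

A loop invariant must hold before the first iteration and be re-established by every execution of the body.

(A) s = sum(A[0:i]): Initially i = 0 and s = 0 = sum of the empty slice A[0:0]. If s = sum(A[0:i]) holds at the top of an iteration, the body sets s to sum(A[0:i]) + A[i] = sum(A[0:i+1]) and then i to i+1, so s = sum(A[0:i]) holds again. At exit i = n, giving s = sum(A[0:n]).

The other options fail:
(B) i = n: false initially (i = 0); it is the exit condition, not an invariant.
(C) s = sum(A[0:n]): false before the loop (s = 0, not the full sum) -- it only becomes true at exit.
(D) s = A[i]: after the first iteration s = A[0] but i = 1, so s = A[i] compares s with the wrong element (and fails in general).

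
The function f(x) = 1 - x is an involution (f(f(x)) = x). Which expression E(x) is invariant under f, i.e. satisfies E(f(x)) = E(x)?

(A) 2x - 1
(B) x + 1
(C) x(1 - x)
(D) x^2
C

Replace x by f(x) = 1 - x in each option and simplify. As a quick numerical cross-check, also compare E(5) with E(f(5)) = E(-4).

(A) 2x - 1  ->  2(1 - x) - 1 = 1 - 2x; check: E(5) = 9 but E(-4) = -9.   [not invariant]
(B) x + 1  ->  (1 - x) + 1 = 2 - x; check: E(5) = 6 but E(-4) = -3.   [not invariant]
(C) x(1 - x)  ->  (1 - x)(1 - (1 - x)), which simplifies back to x(1 - x); check: E(5) = -20, E(-4) = -20.   [invariant]
(D) x^2  ->  (1 - x)^2 = (x - 1)^2; check: E(5) = 25 but E(-4) = 16.   [not invariant]

Only (C) is unchanged. E is symmetric under swapping x with f(x) = 1 - x, which is exactly what an involution does.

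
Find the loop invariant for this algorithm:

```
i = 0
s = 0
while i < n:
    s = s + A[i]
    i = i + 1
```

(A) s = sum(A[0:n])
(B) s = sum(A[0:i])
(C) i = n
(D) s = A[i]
B

A loop invariant must hold before the first iteration and be re-established by every execution of the body.

(B) s = sum(A[0:i]): Initially i = 0 and s = 0 = sum of the empty slice A[0:0]. If s = sum(A[0:i]) holds at the top of an iteration, the body sets s to sum(A[0:i]) + A[i] = sum(A[0:i+1]) and then i to i+1, so s = sum(A[0:i]) holds again. At exit i = n, giving s = sum(A[0:n]).

The other options fail:
(A) s = sum(A[0:n]): false before the loop (s = 0, not the full sum) -- it only becomes true at exit.
(C) i = n: false initially (i = 0); it is the exit condition, not an invariant.
(D) s = A[i]: after the first iteration s = A[0] but i = 1, so s = A[i] compares s with the wrong element (and fails in general).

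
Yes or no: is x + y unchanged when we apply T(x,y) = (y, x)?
Yes

Substitute T(x,y) = (y, x) into the expression and compare with the original.

Original: x + y
After applying T: (y) + (x) = x + y

This is identical to the original x + y, so the expression is invariant.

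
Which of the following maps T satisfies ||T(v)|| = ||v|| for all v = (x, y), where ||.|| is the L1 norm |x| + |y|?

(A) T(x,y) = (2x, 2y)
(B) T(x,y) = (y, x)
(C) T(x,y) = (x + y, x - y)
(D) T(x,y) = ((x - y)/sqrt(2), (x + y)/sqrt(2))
B

A transformation preserves a norm if ||T(v)|| = ||v|| for every v; a single vector where the norm changes rules an option out.

(A) T(x,y) = (2x, 2y): v = (1, 0) has norm |1| + |0| = 1, but T(v) = (2, 0) has norm 2 -- not preserved.
(B) T(x,y) = (y, x): preserves the norm -- it only permutes the coordinates and/or flips signs, which leaves |x| + |y| unchanged.
(C) T(x,y) = (x + y, x - y): v = (1, 0) has norm |1| + |0| = 1, but T(v) = (1, 1) has norm 2 -- not preserved.
(D) T(x,y) = ((x - y)/sqrt(2), (x + y)/sqrt(2)): v = (1, 0) has norm |1| + |0| = 1, but T(v) = (sqrt(2)/2, sqrt(2)/2) has norm sqrt(2) -- not preserved.

Therefore the answer is (B).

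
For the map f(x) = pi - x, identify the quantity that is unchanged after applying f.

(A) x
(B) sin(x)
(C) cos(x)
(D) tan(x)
B

For f(x) = pi - x:
sin(pi - x) = sin(x), so sine is invariant under this transformation.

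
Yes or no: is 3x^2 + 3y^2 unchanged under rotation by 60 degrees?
Yes

Applying rotation by 60 degrees: x' = x*cos(60 degrees) - y*sin(60 degrees) = x/2 - sqrt(3)y/2, y' = x*sin(60 degrees) + y*cos(60 degrees) = sqrt(3)x/2 + y/2

Substituting into 3x^2 + 3y^2:
3(x/2 - sqrt(3)y/2)^2 + 3(sqrt(3)x/2 + y/2)^2
= 3x^2 + 3y^2

This equals the original expression 3x^2 + 3y^2, so it IS invariant.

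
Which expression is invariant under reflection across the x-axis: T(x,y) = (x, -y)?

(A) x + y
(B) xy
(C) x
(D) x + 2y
C

The map is reflection across the x-axis: T(x,y) = (x, -y).
Substitute the transformed coordinates into each option and compare with the original:
(A) x + y  ->  (x) + (-y) = x - y   [differs from x + y: not invariant]
(B) xy  ->  (x)(-y) = -xy   [differs from xy: not invariant]
(C) x  ->  (x) = x   [equals x: invariant]
(D) x + 2y  ->  (x) + 2(-y) = x - 2y   [differs from x + 2y: not invariant]

Only option (C), x, is unchanged by the transformation.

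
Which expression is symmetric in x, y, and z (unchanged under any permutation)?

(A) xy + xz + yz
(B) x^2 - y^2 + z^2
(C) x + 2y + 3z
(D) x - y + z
A

A symmetric expression is unchanged when the variables are permuted; here the transformation to test is the swap (x, y) -> (y, x).
A symmetric expression must survive every permutation; the single swap x <-> y already eliminates the distractors, and the keyed expression is also unchanged by x <-> z and y <-> z (each variable enters it in exactly the same way).
Substitute the transformed coordinates into each option and compare with the original:
(A) xy + xz + yz  ->  (y)(x) + (y)z + (x)z = xy + xz + yz   [equals xy + xz + yz: invariant]
(B) x^2 - y^2 + z^2  ->  (y)^2 - (x)^2 + z^2 = -x^2 + y^2 + z^2   [differs from x^2 - y^2 + z^2: not invariant]
(C) x + 2y + 3z  ->  (y) + 2(x) + 3z = 2x + y + 3z   [differs from x + 2y + 3z: not invariant]
(D) x - y + z  ->  (y) - (x) + z = -x + y + z   [differs from x - y + z: not invariant]

Only option (A), xy + xz + yz, is unchanged by the transformation.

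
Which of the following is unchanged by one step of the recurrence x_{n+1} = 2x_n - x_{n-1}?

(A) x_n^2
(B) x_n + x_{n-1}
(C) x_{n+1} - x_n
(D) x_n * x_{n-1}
C

For the recurrence x_{n+1} = 2x_n - x_{n-1}:

If x_{n+1} = 2x_n - x_{n-1}, then:
x_{n+1} - x_n = x_n - x_{n-1}
The first difference is constant throughout the sequence.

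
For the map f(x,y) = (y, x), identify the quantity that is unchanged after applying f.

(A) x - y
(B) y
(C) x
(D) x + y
D

For f(x,y) = (y, x):
After applying f: x' = y, y' = x. So x' + y' = y + x = x + y.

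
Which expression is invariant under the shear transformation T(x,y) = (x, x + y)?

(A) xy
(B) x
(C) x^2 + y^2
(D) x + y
B

Under the shear T(x,y) = (x, x + y):
Substitute the transformed coordinates into each option and compare with the original:
(A) xy  ->  (x)(x + y) = x^2 + xy   [differs from xy: not invariant]
(B) x  ->  (x) = x   [equals x: invariant]
(C) x^2 + y^2  ->  (x)^2 + (x + y)^2 = 2x^2 + 2xy + y^2   [differs from x^2 + y^2: not invariant]
(D) x + y  ->  (x) + (x + y) = 2x + y   [differs from x + y: not invariant]

Only option (B), x, is unchanged by the transformation.
A vertical shear moves points parallel to the y-axis, so the x-coordinate (and any function of x alone) is unchanged.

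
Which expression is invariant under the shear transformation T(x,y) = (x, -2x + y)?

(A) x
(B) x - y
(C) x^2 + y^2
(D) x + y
A

Under the shear T(x,y) = (x, -2x + y):
Substitute the transformed coordinates into each option and compare with the original:
(A) x  ->  (x) = x   [equals x: invariant]
(B) x - y  ->  (x) - (-2x + y) = 3x - y   [differs from x - y: not invariant]
(C) x^2 + y^2  ->  (x)^2 + (-2x + y)^2 = 5x^2 - 4xy + y^2   [differs from x^2 + y^2: not invariant]
(D) x + y  ->  (x) + (-2x + y) = -x + y   [differs from x + y: not invariant]

Only option (A), x, is unchanged by the transformation.
A vertical shear moves points parallel to the y-axis, so the x-coordinate (and any function of x alone) is unchanged.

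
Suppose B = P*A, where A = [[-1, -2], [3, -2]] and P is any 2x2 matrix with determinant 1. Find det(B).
8

By the multiplicative property of determinants, det(B) = det(P*A) = det(P) * det(A) = det(A),
so the determinant is invariant under multiplication by any determinant-1 matrix; we just need det(A).

det(A) = (-1)(-2) - (-2)(3) = 2 - (-6) = 8

Therefore det(B) = 1 * 8 = 8.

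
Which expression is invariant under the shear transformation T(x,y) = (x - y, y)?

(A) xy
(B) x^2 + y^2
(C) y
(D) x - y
C

Under the shear T(x,y) = (x - y, y):
Substitute the transformed coordinates into each option and compare with the original:
(A) xy  ->  (x - y)(y) = xy - y^2   [differs from xy: not invariant]
(B) x^2 + y^2  ->  (x - y)^2 + (y)^2 = x^2 - 2xy + 2y^2   [differs from x^2 + y^2: not invariant]
(C) y  ->  (y) = y   [equals y: invariant]
(D) x - y  ->  (x - y) - (y) = x - 2y   [differs from x - y: not invariant]

Only option (C), y, is unchanged by the transformation.
A horizontal shear moves points parallel to the x-axis, so the y-coordinate (and any function of y alone) is unchanged.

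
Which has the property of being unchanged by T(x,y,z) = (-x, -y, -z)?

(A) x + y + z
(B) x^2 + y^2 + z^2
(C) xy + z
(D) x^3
B

Apply T(x,y,z) = (-x, -y, -z) to each option, i.e. replace (x, y, z) by the transformed coordinates.
Substitute the transformed coordinates into each option and compare with the original:
(A) x + y + z  ->  (-x) + (-y) + (-z) = -x - y - z   [differs from x + y + z: not invariant]
(B) x^2 + y^2 + z^2  ->  (-x)^2 + (-y)^2 + (-z)^2 = x^2 + y^2 + z^2   [equals x^2 + y^2 + z^2: invariant]
(C) xy + z  ->  (-x)(-y) + (-z) = xy - z   [differs from xy + z: not invariant]
(D) x^3  ->  (-x)^3 = -x^3   [differs from x^3: not invariant]

Only option (B), x^2 + y^2 + z^2, is unchanged by the transformation.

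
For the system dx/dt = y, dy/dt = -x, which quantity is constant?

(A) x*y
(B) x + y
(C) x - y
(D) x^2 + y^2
D

A first integral I satisfies dI/dt = 0 along every solution. Differentiate each option and use the equation of motion:
(A) d/dt[x*y] = (dx/dt)y + x(dy/dt) = y^2 - x^2, not identically 0
(B) d/dt[x + y] = y + (-x) = y - x, not identically 0
(C) d/dt[x - y] = y - (-x) = x + y, not identically 0
(D) d/dt[x^2 + y^2] = 2x*dx/dt + 2y*dy/dt = 2x*y + 2y*(-x) = 0

Only (D) has zero time-derivative. So x^2 + y^2 (the squared radius; trajectories are circles) is the conserved quantity.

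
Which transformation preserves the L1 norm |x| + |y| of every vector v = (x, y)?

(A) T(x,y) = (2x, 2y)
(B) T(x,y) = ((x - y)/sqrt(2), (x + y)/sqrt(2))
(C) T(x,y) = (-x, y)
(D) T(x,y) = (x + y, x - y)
C

A transformation preserves a norm if ||T(v)|| = ||v|| for every v; a single vector where the norm changes rules an option out.

(A) T(x,y) = (2x, 2y): v = (1, 0) has norm |1| + |0| = 1, but T(v) = (2, 0) has norm 2 -- not preserved.
(B) T(x,y) = ((x - y)/sqrt(2), (x + y)/sqrt(2)): v = (1, 0) has norm |1| + |0| = 1, but T(v) = (sqrt(2)/2, sqrt(2)/2) has norm sqrt(2) -- not preserved.
(C) T(x,y) = (-x, y): preserves the norm -- it only permutes the coordinates and/or flips signs, which leaves |x| + |y| unchanged.
(D) T(x,y) = (x + y, x - y): v = (1, 0) has norm |1| + |0| = 1, but T(v) = (1, 1) has norm 2 -- not preserved.

Therefore the answer is (C).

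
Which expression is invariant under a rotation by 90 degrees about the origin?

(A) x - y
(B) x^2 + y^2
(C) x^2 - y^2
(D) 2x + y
B

A rotation by 90 degrees sends (x, y) to (-y, x).
Substitute the transformed coordinates into each option and compare with the original:
(A) x - y  ->  (-y) - (x) = -x - y   [differs from x - y: not invariant]
(B) x^2 + y^2  ->  (-y)^2 + (x)^2 = x^2 + y^2   [equals x^2 + y^2: invariant]
(C) x^2 - y^2  ->  (-y)^2 - (x)^2 = -x^2 + y^2   [differs from x^2 - y^2: not invariant]
(D) 2x + y  ->  2(-y) + (x) = x - 2y   [differs from 2x + y: not invariant]

Only option (B), x^2 + y^2, is unchanged by the transformation.
Geometrically, x^2 + y^2 is the squared distance from the origin, which every rotation about the origin preserves.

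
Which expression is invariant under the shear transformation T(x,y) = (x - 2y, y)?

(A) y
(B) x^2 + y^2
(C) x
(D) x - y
A

Under the shear T(x,y) = (x - 2y, y):
Substitute the transformed coordinates into each option and compare with the original:
(A) y  ->  (y) = y   [equals y: invariant]
(B) x^2 + y^2  ->  (x - 2y)^2 + (y)^2 = x^2 - 4xy + 5y^2   [differs from x^2 + y^2: not invariant]
(C) x  ->  (x - 2y) = x - 2y   [differs from x: not invariant]
(D) x - y  ->  (x - 2y) - (y) = x - 3y   [differs from x - y: not invariant]

Only option (A), y, is unchanged by the transformation.
A horizontal shear moves points parallel to the x-axis, so the y-coordinate (and any function of y alone) is unchanged.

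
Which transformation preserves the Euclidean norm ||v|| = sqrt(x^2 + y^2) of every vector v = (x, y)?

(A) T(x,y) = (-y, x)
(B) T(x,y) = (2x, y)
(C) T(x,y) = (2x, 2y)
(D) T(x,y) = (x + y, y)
A

A transformation preserves a norm if ||T(v)|| = ||v|| for every v; a single vector where the norm changes rules an option out.

(A) T(x,y) = (-y, x): preserves the norm -- it is an orthogonal map (a rotation/reflection), and (-y)^2 + (x)^2 simplifies to x^2 + y^2.
(B) T(x,y) = (2x, y): v = (1, 0) has norm sqrt((1)^2 + (0)^2) = 1, but T(v) = (2, 0) has norm 2 -- not preserved.
(C) T(x,y) = (2x, 2y): v = (1, 0) has norm sqrt((1)^2 + (0)^2) = 1, but T(v) = (2, 0) has norm 2 -- not preserved.
(D) T(x,y) = (x + y, y): v = (0, 1) has norm sqrt((0)^2 + (1)^2) = 1, but T(v) = (1, 1) has norm sqrt(2) -- not preserved.

Therefore the answer is (A).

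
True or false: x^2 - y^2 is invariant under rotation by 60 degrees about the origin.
False

Applying rotation by 60 degrees: x' = x*cos(60 degrees) - y*sin(60 degrees) = x/2 - sqrt(3)y/2, y' = x*sin(60 degrees) + y*cos(60 degrees) = sqrt(3)x/2 + y/2

Substituting into x^2 - y^2:
(x/2 - sqrt(3)y/2)^2 - (sqrt(3)x/2 + y/2)^2
= -x^2/2 - sqrt(3)xy + y^2/2

This differs from the original expression x^2 - y^2, so it is NOT invariant.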